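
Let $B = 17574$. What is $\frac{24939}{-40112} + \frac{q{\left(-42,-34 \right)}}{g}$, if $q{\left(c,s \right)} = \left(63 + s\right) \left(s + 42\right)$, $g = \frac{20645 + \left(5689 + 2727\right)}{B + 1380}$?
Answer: $\frac{19517874273}{129521648} \approx 150.69$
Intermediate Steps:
$g = \frac{3229}{2106}$ ($g = \frac{20645 + \left(5689 + 2727\right)}{17574 + 1380} = \frac{20645 + 8416}{18954} = 29061 \cdot \frac{1}{18954} = \frac{3229}{2106} \approx 1.5332$)
$q{\left(c,s \right)} = \left(42 + s\right) \left(63 + s\right)$ ($q{\left(c,s \right)} = \left(63 + s\right) \left(42 + s\right) = \left(42 + s\right) \left(63 + s\right)$)
$\frac{24939}{-40112} + \frac{q{\left(-42,-34 \right)}}{g} = \frac{24939}{-40112} + \frac{2646 + \left(-34\right)^{2} + 105 \left(-34\right)}{\frac{3229}{2106}} = 24939 \left(- \frac{1}{40112}\right) + \left(2646 + 1156 - 3570\right) \frac{2106}{3229} = - \frac{24939}{40112} + 232 \cdot \frac{2106}{3229} = - \frac{24939}{40112} + \frac{488592}{3229} = \frac{19517874273}{129521648}$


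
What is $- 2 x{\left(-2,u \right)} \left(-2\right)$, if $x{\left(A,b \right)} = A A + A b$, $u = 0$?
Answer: $16$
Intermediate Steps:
$x{\left(A,b \right)} = A^{2} + A b$
$- 2 x{\left(-2,u \right)} \left(-2\right) = - 2 \left(- 2 \left(-2 + 0\right)\right) \left(-2\right) = - 2 \left(\left(-2\right) \left(-2\right)\right) \left(-2\right) = \left(-2\right) 4 \left(-2\right) = \left(-8\right) \left(-2\right) = 16$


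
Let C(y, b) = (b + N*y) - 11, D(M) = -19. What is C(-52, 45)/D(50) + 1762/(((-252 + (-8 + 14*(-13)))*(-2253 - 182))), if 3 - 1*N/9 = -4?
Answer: 1744650409/10224565 ≈ 170.63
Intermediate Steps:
N = 63 (N = 27 - 9*(-4) = 27 + 36 = 63)
C(y, b) = -11 + b + 63*y (C(y, b) = (b + 63*y) - 11 = -11 + b + 63*y)
C(-52, 45)/D(50) + 1762/(((-252 + (-8 + 14*(-13)))*(-2253 - 182))) = (-11 + 45 + 63*(-52))/(-19) + 1762/(((-252 + (-8 + 14*(-13)))*(-2253 - 182))) = (-11 + 45 - 3276)*(-1/19) + 1762/(((-252 + (-8 - 182))*(-2435))) = -3242*(-1/19) + 1762/(((-252 - 190)*(-2435))) = 3242/19 + 1762/((-442*(-2435))) = 3242/19 + 1762/1076270 = 3242/19 + 1762*(1/1076270) = 3242/19 + 881/538135 = 1744650409/10224565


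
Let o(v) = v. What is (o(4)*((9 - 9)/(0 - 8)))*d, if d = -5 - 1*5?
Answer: 0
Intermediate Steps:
d = -10 (d = -5 - 5 = -10)
(o(4)*((9 - 9)/(0 - 8)))*d = (4*((9 - 9)/(0 - 8)))*(-10) = (4*(0/(-8)))*(-10) = (4*(0*(-1/8)))*(-10) = (4*0)*(-10) = 0*(-10) = 0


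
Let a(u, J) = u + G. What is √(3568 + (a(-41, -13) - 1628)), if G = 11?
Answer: √1910 ≈ 43.704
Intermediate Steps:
a(u, J) = 11 + u (a(u, J) = u + 11 = 11 + u)
√(3568 + (a(-41, -13) - 1628)) = √(3568 + ((11 - 41) - 1628)) = √(3568 + (-30 - 1628)) = √(3568 - 1658) = √1910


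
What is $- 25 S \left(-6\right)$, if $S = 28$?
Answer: $4200$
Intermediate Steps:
$- 25 S \left(-6\right) = \left(-25\right) 28 \left(-6\right) = \left(-700\right) \left(-6\right) = 4200$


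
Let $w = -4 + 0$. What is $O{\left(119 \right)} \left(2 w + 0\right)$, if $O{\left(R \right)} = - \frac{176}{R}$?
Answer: $\frac{1408}{119} \approx 11.832$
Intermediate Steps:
$w = -4$
$O{\left(119 \right)} \left(2 w + 0\right) = - \frac{176}{119} \left(2 \left(-4\right) + 0\right) = \left(-176\right) \frac{1}{119} \left(-8 + 0\right) = \left(- \frac{176}{119}\right) \left(-8\right) = \frac{1408}{119}$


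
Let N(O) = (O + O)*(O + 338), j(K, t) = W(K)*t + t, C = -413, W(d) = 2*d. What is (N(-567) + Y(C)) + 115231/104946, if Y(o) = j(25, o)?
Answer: 25042644589/104946 ≈ 2.3862e+5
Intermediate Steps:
j(K, t) = t + 2*K*t (j(K, t) = (2*K)*t + t = 2*K*t + t = t + 2*K*t)
Y(o) = 51*o (Y(o) = o*(1 + 2*25) = o*(1 + 50) = o*51 = 51*o)
N(O) = 2*O*(338 + O) (N(O) = (2*O)*(338 + O) = 2*O*(338 + O))
(N(-567) + Y(C)) + 115231/104946 = (2*(-567)*(338 - 567) + 51*(-413)) + 115231/104946 = (2*(-567)*(-229) - 21063) + 115231*(1/104946) = (259686 - 21063) + 115231/104946 = 238623 + 115231/104946 = 25042644589/104946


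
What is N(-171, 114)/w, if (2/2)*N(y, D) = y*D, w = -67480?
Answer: 9747/33740 ≈ 0.28889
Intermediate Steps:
N(y, D) = D*y (N(y, D) = y*D = D*y)
N(-171, 114)/w = (114*(-171))/(-67480) = -19494*(-1/67480) = 9747/33740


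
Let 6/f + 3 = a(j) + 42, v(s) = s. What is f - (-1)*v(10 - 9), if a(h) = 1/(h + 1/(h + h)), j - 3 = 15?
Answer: 9747/8449 ≈ 1.1536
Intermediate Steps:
j = 18 (j = 3 + 15 = 18)
a(h) = 1/(h + 1/(2*h))
f = 1298/8449 (f = 6/(-3 + (2*18/(1 + 2*18**2) + 42)) = 6/(-3 + (2*18/(1 + 2*324) + 42)) = 6/(-3 + (2*18/(1 + 648) + 42)) = 6/(-3 + (2*18/649 + 42)) = 6/(-3 + (2*18*(1/649) + 42)) = 6/(-3 + (36/649 + 42)) = 6/(-3 + 27294/649) = 6/(25347/649) = 6*(649/25347) = 1298/8449 ≈ 0.15363)
f - (-1)*v(10 - 9) = 1298/8449 - (-1)*(10 - 9) = 1298/8449 - (-1) = 1298/8449 - 1*(-1) = 1298/8449 + 1 = 9747/8449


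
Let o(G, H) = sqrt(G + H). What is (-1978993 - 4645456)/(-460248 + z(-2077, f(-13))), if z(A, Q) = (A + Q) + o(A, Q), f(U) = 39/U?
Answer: 382833532159/26718397708 + 6624449*I*sqrt(130)/53436795416 ≈ 14.328 + 0.0014135*I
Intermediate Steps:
z(A, Q) = A + Q + sqrt(A + Q) (z(A, Q) = (A + Q) + sqrt(A + Q) = A + Q + sqrt(A + Q))
(-1978993 - 4645456)/(-460248 + z(-2077, f(-13))) = (-1978993 - 4645456)/(-460248 + (-2077 + 39/(-13) + sqrt(-2077 + 39/(-13)))) = -6624449/(-460248 + (-2077 + 39*(-1/13) + sqrt(-2077 + 39*(-1/13)))) = -6624449/(-460248 + (-2077 - 3 + sqrt(-2077 - 3))) = -6624449/(-460248 + (-2077 - 3 + sqrt(-2080))) = -6624449/(-460248 + (-2077 - 3 + 4*I*sqrt(130))) = -6624449/(-460248 + (-2080 + 4*I*sqrt(130))) = -6624449/(-462328 + 4*I*sqrt(130))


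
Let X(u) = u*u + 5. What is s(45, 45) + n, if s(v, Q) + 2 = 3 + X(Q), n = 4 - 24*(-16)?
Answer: 2419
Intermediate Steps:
X(u) = 5 + u² (X(u) = u² + 5 = 5 + u²)
n = 388 (n = 4 + 384 = 388)
s(v, Q) = 6 + Q² (s(v, Q) = -2 + (3 + (5 + Q²)) = -2 + (8 + Q²) = 6 + Q²)
s(45, 45) + n = (6 + 45²) + 388 = (6 + 2025) + 388 = 2031 + 388 = 2419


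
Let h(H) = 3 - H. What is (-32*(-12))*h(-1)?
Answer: 1536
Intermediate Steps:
(-32*(-12))*h(-1) = (-32*(-12))*(3 - 1*(-1)) = 384*(3 + 1) = 384*4 = 1536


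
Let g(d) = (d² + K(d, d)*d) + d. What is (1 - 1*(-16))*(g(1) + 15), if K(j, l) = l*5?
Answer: 374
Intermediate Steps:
K(j, l) = 5*l
g(d) = d + 6*d² (g(d) = (d² + (5*d)*d) + d = (d² + 5*d²) + d = 6*d² + d = d + 6*d²)
(1 - 1*(-16))*(g(1) + 15) = (1 - 1*(-16))*(1*(1 + 6*1) + 15) = (1 + 16)*(1*(1 + 6) + 15) = 17*(1*7 + 15) = 17*(7 + 15) = 17*22 = 374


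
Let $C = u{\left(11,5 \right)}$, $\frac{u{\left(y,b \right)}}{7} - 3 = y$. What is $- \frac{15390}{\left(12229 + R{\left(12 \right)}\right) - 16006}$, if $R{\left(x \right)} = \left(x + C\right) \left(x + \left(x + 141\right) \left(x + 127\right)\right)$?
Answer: $- \frac{1710}{259657} \approx -0.0065856$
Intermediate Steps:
$u{\left(y,b \right)} = 21 + 7 y$
$C = 98$ ($C = 21 + 7 \cdot 11 = 21 + 77 = 98$)
$R{\left(x \right)} = \left(98 + x\right) \left(x + \left(127 + x\right) \left(141 + x\right)\right)$ ($R{\left(x \right)} = \left(x + 98\right) \left(x + \left(x + 141\right) \left(x + 127\right)\right) = \left(98 + x\right) \left(x + \left(141 + x\right) \left(127 + x\right)\right) = \left(98 + x\right) \left(x + \left(127 + x\right) \left(141 + x\right)\right)$)
$- \frac{15390}{\left(12229 + R{\left(12 \right)}\right) - 16006} = - \frac{15390}{\left(12229 + \left(1754886 + 12^{3} + 367 \cdot 12^{2} + 44269 \cdot 12\right)\right) - 16006} = - \frac{15390}{\left(12229 + \left(1754886 + 1728 + 367 \cdot 144 + 531228\right)\right) - 16006} = - \frac{15390}{\left(12229 + \left(1754886 + 1728 + 52848 + 531228\right)\right) - 16006} = - \frac{15390}{\left(12229 + 2340690\right) - 16006} = - \frac{15390}{2352919 - 16006} = - \frac{15390}{2336913} = \left(-15390\right) \frac{1}{2336913} = - \frac{1710}{259657}$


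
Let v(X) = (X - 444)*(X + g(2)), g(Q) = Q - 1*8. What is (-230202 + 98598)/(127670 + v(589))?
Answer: -43868/70735 ≈ -0.62017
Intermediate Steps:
g(Q) = -8 + Q (g(Q) = Q - 8 = -8 + Q)
v(X) = (-444 + X)*(-6 + X) (v(X) = (X - 444)*(X + (-8 + 2)) = (-444 + X)*(X - 6) = (-444 + X)*(-6 + X))
(-230202 + 98598)/(127670 + v(589)) = (-230202 + 98598)/(127670 + (2664 + 589² - 450*589)) = -131604/(127670 + (2664 + 346921 - 265050)) = -131604/(127670 + 84535) = -131604/212205 = -131604*1/212205 = -43868/70735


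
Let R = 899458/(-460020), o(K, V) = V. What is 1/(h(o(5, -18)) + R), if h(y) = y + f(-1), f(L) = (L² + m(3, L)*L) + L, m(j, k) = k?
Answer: -5610/106339 ≈ -0.052756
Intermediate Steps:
R = -10969/5610 (R = 899458*(-1/460020) = -10969/5610 ≈ -1.9553)
f(L) = L + 2*L² (f(L) = (L² + L*L) + L = (L² + L²) + L = 2*L² + L = L + 2*L²)
h(y) = 1 + y (h(y) = y - (1 + 2*(-1)) = y - (1 - 2) = y - 1*(-1) = y + 1 = 1 + y)
1/(h(o(5, -18)) + R) = 1/((1 - 18) - 10969/5610) = 1/(-17 - 10969/5610) = 1/(-106339/5610) = -5610/106339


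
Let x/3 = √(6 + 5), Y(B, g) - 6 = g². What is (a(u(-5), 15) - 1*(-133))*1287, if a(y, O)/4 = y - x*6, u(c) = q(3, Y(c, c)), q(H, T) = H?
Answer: 186615 - 92664*√11 ≈ -1.2072e+5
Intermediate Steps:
Y(B, g) = 6 + g²
u(c) = 3
x = 3*√11 (x = 3*√(6 + 5) = 3*√11 ≈ 9.9499)
a(y, O) = -72*√11 + 4*y (a(y, O) = 4*(y - 3*√11*6) = 4*(y - 18*√11) = -72*√11 + 4*y)
(a(u(-5), 15) - 1*(-133))*1287 = ((-72*√11 + 4*3) - 1*(-133))*1287 = ((-72*√11 + 12) + 133)*1287 = ((12 - 72*√11) + 133)*1287 = (145 - 72*√11)*1287 = 186615 - 92664*√11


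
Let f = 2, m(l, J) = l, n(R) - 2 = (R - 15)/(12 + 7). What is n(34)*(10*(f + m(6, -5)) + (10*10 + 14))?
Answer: 582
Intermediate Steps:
n(R) = 23/19 + R/19 (n(R) = 2 + (R - 15)/(12 + 7) = 2 + (-15 + R)/19 = 2 + (-15 + R)*(1/19) = 2 + (-15/19 + R/19) = 23/19 + R/19)
n(34)*(10*(f + m(6, -5)) + (10*10 + 14)) = (23/19 + (1/19)*34)*(10*(2 + 6) + (10*10 + 14)) = (23/19 + 34/19)*(10*8 + (100 + 14)) = 3*(80 + 114) = 3*194 = 582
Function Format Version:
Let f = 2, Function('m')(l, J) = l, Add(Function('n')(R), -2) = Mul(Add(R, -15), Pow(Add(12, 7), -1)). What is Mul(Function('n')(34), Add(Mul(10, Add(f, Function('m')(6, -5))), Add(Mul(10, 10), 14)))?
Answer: 582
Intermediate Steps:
Function('n')(R) = Add(Rational(23, 19), Mul(Rational(1, 19), R)) (Function('n')(R) = Add(2, Mul(Add(R, -15), Pow(Add(12, 7), -1))) = Add(2, Mul(Add(-15, R), Pow(19, -1))) = Add(2, Mul(Add(-15, R), Rational(1, 19))) = Add(2, Add(Rational(-15, 19), Mul(Rational(1, 19), R))) = Add(Rational(23, 19), Mul(Rational(1, 19), R)))
Mul(Function('n')(34), Add(Mul(10, Add(f, Function('m')(6, -5))), Add(Mul(10, 10), 14))) = Mul(Add(Rational(23, 19), Mul(Rational(1, 19), 34)), Add(Mul(10, Add(2, 6)), Add(Mul(10, 10), 14))) = Mul(Add(Rational(23, 19), Rational(34, 19)), Add(Mul(10, 8), Add(100, 14))) = Mul(3, Add(80, 114)) = Mul(3, 194) = 582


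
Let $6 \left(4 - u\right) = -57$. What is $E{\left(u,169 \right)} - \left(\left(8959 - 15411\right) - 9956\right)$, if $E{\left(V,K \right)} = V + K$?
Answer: $\frac{33181}{2} \approx 16591.0$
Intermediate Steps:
$u = \frac{27}{2}$ ($u = 4 - - \frac{19}{2} = 4 + \frac{19}{2} = \frac{27}{2} \approx 13.5$)
$E{\left(V,K \right)} = K + V$
$E{\left(u,169 \right)} - \left(\left(8959 - 15411\right) - 9956\right) = \left(169 + \frac{27}{2}\right) - \left(\left(8959 - 15411\right) - 9956\right) = \frac{365}{2} - \left(-6452 - 9956\right) = \frac{365}{2} - -16408 = \frac{365}{2} + 16408 = \frac{33181}{2}$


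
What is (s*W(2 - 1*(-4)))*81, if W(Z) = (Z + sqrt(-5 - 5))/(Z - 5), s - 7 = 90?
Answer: 47142 + 7857*I*sqrt(10) ≈ 47142.0 + 24846.0*I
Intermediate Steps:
s = 97 (s = 7 + 90 = 97)
W(Z) = (Z + I*sqrt(10))/(-5 + Z) (W(Z) = (Z + sqrt(-10))/(-5 + Z) = (Z + I*sqrt(10))/(-5 + Z))
(s*W(2 - 1*(-4)))*81 = (97*(((2 - 1*(-4)) + I*sqrt(10))/(-5 + (2 - 1*(-4)))))*81 = (97*(((2 + 4) + I*sqrt(10))/(-5 + (2 + 4))))*81 = (97*((6 + I*sqrt(10))/(-5 + 6)))*81 = (97*((6 + I*sqrt(10))/1))*81 = (97*(1*(6 + I*sqrt(10))))*81 = (97*(6 + I*sqrt(10)))*81 = (582 + 97*I*sqrt(10))*81 = 47142 + 7857*I*sqrt(10)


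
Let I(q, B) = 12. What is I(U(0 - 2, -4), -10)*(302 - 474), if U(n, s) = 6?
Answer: -2064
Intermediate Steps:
I(U(0 - 2, -4), -10)*(302 - 474) = 12*(302 - 474) = 12*(-172) = -2064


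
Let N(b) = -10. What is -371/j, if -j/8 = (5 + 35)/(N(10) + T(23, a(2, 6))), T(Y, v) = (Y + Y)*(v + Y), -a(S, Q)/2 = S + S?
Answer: 6307/8 ≈ 788.38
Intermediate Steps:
a(S, Q) = -4*S (a(S, Q) = -2*(S + S) = -4*S)
T(Y, v) = 2*Y*(Y + v) (T(Y, v) = (2*Y)*(Y + v) = 2*Y*(Y + v))
j = -8/17 (j = -8*(5 + 35)/(-10 + 2*23*(23 - 4*2)) = -320/(-10 + 2*23*(23 - 8)) = -320/(-10 + 2*23*15) = -320/(-10 + 690) = -320/680 = -8*1/17 = -8/17 ≈ -0.47059)
-371/j = -371/(-8/17) = -371*(-17/8) = 6307/8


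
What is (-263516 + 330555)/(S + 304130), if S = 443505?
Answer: 9577/106805 ≈ 0.089668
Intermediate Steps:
(-263516 + 330555)/(S + 304130) = (-263516 + 330555)/(443505 + 304130) = 67039/747635 = 67039*(1/747635) = 9577/106805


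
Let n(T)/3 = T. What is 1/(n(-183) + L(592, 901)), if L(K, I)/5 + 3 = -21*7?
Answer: -1/1299 ≈ -0.00076982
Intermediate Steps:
L(K, I) = -750 (L(K, I) = -15 + 5*(-21*7) = -15 + 5*(-147) = -15 - 735 = -750)
n(T) = 3*T
1/(n(-183) + L(592, 901)) = 1/(3*(-183) - 750) = 1/(-549 - 750) = 1/(-1299) = -1/1299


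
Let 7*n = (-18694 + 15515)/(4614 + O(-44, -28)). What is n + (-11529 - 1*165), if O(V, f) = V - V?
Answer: -377695991/32298 ≈ -11694.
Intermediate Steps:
O(V, f) = 0
n = -3179/32298 (n = ((-18694 + 15515)/(4614 + 0))/7 = (-3179/4614)/7 = (-3179*1/4614)/7 = (1/7)*(-3179/4614) = -3179/32298 ≈ -0.098427)
n + (-11529 - 1*165) = -3179/32298 + (-11529 - 1*165) = -3179/32298 + (-11529 - 165) = -3179/32298 - 11694 = -377695991/32298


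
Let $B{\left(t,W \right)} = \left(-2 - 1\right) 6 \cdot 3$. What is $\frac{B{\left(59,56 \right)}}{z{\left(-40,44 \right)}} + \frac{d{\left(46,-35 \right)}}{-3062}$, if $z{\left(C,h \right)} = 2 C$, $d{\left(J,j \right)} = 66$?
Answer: $\frac{40017}{61240} \approx 0.65345$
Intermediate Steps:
$B{\left(t,W \right)} = -54$ ($B{\left(t,W \right)} = \left(-3\right) 18 = -54$)
$\frac{B{\left(59,56 \right)}}{z{\left(-40,44 \right)}} + \frac{d{\left(46,-35 \right)}}{-3062} = - \frac{54}{2 \left(-40\right)} + \frac{66}{-3062} = - \frac{54}{-80} + 66 \left(- \frac{1}{3062}\right) = \left(-54\right) \left(- \frac{1}{80}\right) - \frac{33}{1531} = \frac{27}{40} - \frac{33}{1531} = \frac{40017}{61240}$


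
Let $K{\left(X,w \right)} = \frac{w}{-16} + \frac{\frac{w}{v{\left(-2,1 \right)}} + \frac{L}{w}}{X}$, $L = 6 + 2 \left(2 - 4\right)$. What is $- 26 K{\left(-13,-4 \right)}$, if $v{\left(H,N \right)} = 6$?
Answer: $- \frac{53}{6} \approx -8.8333$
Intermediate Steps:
$L = 2$ ($L = 6 + 2 \left(-2\right) = 6 - 4 = 2$)
$K{\left(X,w \right)} = - \frac{w}{16} + \frac{\frac{2}{w} + \frac{w}{6}}{X}$ ($K{\left(X,w \right)} = \frac{w}{-16} + \frac{\frac{w}{6} + \frac{2}{w}}{X} = w \left(- \frac{1}{16}\right) + \frac{w \frac{1}{6} + \frac{2}{w}}{X} = - \frac{w}{16} + \frac{\frac{w}{6} + \frac{2}{w}}{X} = - \frac{w}{16} + \frac{\frac{2}{w} + \frac{w}{6}}{X}$)
$- 26 K{\left(-13,-4 \right)} = - 26 \left(\left(- \frac{1}{16}\right) \left(-4\right) + \frac{2}{\left(-13\right) \left(-4\right)} + \frac{1}{6} \left(-4\right) \frac{1}{-13}\right) = - 26 \left(\frac{1}{4} + 2 \left(- \frac{1}{13}\right) \left(- \frac{1}{4}\right) + \frac{1}{6} \left(-4\right) \left(- \frac{1}{13}\right)\right) = - 26 \left(\frac{1}{4} + \frac{1}{26} + \frac{2}{39}\right) = \left(-26\right) \frac{53}{156} = - \frac{53}{6}$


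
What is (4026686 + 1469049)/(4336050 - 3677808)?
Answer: 5495735/658242 ≈ 8.3491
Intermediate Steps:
(4026686 + 1469049)/(4336050 - 3677808) = 5495735/658242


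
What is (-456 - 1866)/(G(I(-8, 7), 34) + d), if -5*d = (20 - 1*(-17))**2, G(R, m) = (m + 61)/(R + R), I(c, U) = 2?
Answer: 15480/1667 ≈ 9.2861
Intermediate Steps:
G(R, m) = (61 + m)/(2*R) (G(R, m) = (61 + m)/((2*R)) = (61 + m)*(1/(2*R)) = (61 + m)/(2*R))
d = -1369/5 (d = -(20 - 1*(-17))**2/5 = -(20 + 17)**2/5 = -1/5*37**2 = -1/5*1369 = -1369/5 ≈ -273.80)
(-456 - 1866)/(G(I(-8, 7), 34) + d) = (-456 - 1866)/((1/2)*(61 + 34)/2 - 1369/5) = -2322/((1/2)*(1/2)*95 - 1369/5) = -2322/(95/4 - 1369/5) = -2322/(-5001/20) = -2322*(-20/5001) = 15480/1667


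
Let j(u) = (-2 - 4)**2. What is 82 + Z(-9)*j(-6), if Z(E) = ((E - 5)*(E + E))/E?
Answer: -926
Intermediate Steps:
j(u) = 36 (j(u) = (-6)**2 = 36)
Z(E) = -10 + 2*E (Z(E) = ((-5 + E)*(2*E))/E = (2*E*(-5 + E))/E = -10 + 2*E)
82 + Z(-9)*j(-6) = 82 + (-10 + 2*(-9))*36 = 82 + (-10 - 18)*36 = 82 - 28*36 = 82 - 1008 = -926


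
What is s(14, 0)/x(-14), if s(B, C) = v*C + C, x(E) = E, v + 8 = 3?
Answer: 0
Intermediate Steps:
v = -5 (v = -8 + 3 = -5)
s(B, C) = -4*C (s(B, C) = -5*C + C = -4*C)
s(14, 0)/x(-14) = -4*0/(-14) = 0*(-1/14) = 0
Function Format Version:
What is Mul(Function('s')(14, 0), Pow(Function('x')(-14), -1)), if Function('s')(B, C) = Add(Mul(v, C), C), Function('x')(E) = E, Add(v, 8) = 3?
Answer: 0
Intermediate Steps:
v = -5 (v = Add(-8, 3) = -5)
Function('s')(B, C) = Mul(-4, C) (Function('s')(B, C) = Add(Mul(-5, C), C) = Mul(-4, C))
Mul(Function('s')(14, 0), Pow(Function('x')(-14), -1)) = Mul(Mul(-4, 0), Pow(-14, -1)) = Mul(0, Rational(-1, 14)) = 0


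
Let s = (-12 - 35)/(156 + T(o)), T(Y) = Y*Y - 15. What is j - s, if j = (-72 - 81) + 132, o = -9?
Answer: -4615/222 ≈ -20.788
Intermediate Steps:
T(Y) = -15 + Y**2 (T(Y) = Y**2 - 15 = -15 + Y**2)
s = -47/222 (s = (-12 - 35)/(156 + (-15 + (-9)**2)) = -47/(156 + (-15 + 81)) = -47/(156 + 66) = -47/222 ≈ -0.21171)
j = -21 (j = -153 + 132 = -21)
j - s = -21 - 1*(-47/222) = -21 + 47/222 = -4615/222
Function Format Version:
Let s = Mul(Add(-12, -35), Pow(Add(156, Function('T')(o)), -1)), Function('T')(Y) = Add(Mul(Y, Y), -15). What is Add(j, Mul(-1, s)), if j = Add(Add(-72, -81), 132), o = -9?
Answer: Rational(-4615, 222) ≈ -20.788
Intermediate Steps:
Function('T')(Y) = Add(-15, Pow(Y, 2)) (Function('T')(Y) = Add(Pow(Y, 2), -15) = Add(-15, Pow(Y, 2)))
s = Rational(-47, 222) (s = Mul(Add(-12, -35), Pow(Add(156, Add(-15, Pow(-9, 2))), -1)) = Mul(-47, Pow(Add(156, Add(-15, 81)), -1)) = Mul(-47, Pow(Add(156, 66), -1)) = Mul(-47, Pow(222, -1)) = Mul(-47, Rational(1, 222)) = Rational(-47, 222) ≈ -0.21171)
j = -21 (j = Add(-153, 132) = -21)
Add(j, Mul(-1, s)) = Add(-21, Mul(-1, Rational(-47, 222))) = Add(-21, Rational(47, 222)) = Rational(-4615, 222)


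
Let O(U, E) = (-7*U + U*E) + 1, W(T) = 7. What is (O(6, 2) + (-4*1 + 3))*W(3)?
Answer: -210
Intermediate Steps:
O(U, E) = 1 - 7*U + E*U (O(U, E) = (-7*U + E*U) + 1 = 1 - 7*U + E*U)
(O(6, 2) + (-4*1 + 3))*W(3) = ((1 - 7*6 + 2*6) + (-4*1 + 3))*7 = ((1 - 42 + 12) + (-4 + 3))*7 = (-29 - 1)*7 = -30*7 = -210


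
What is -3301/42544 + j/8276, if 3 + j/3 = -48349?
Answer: -1549645385/88023536 ≈ -17.605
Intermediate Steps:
j = -145056 (j = -9 + 3*(-48349) = -9 - 145047 = -145056)
-3301/42544 + j/8276 = -3301/42544 - 145056/8276 = -3301*1/42544 - 145056*1/8276 = -3301/42544 - 36264/2069 = -1549645385/88023536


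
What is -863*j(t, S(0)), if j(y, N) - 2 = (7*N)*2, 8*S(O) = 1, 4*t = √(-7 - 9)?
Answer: -12945/4 ≈ -3236.3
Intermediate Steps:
t = I (t = √(-7 - 9)/4 = √(-16)/4 = (4*I)/4 = I ≈ 1.0*I)
S(O) = ⅛ (S(O) = (⅛)*1 = ⅛)
j(y, N) = 2 + 14*N (j(y, N) = 2 + (7*N)*2 = 2 + 14*N)
-863*j(t, S(0)) = -863*(2 + 14*(⅛)) = -863*(2 + 7/4) = -863*15/4 = -12945/4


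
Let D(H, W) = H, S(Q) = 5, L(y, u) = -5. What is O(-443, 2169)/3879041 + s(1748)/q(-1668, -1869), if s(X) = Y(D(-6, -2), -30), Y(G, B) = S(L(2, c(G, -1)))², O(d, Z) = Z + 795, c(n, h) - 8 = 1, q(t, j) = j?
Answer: -91436309/7249927629 ≈ -0.012612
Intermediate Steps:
c(n, h) = 9 (c(n, h) = 8 + 1 = 9)
O(d, Z) = 795 + Z
Y(G, B) = 25 (Y(G, B) = 5² = 25)
s(X) = 25
O(-443, 2169)/3879041 + s(1748)/q(-1668, -1869) = (795 + 2169)/3879041 + 25/(-1869) = 2964*(1/3879041) + 25*(-1/1869) = 2964/3879041 - 25/1869 = -91436309/7249927629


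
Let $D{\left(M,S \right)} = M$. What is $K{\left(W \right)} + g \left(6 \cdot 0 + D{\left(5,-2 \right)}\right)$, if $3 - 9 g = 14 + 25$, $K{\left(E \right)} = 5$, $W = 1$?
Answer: $-15$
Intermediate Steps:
$g = -4$ ($g = \frac{1}{3} - \frac{14 + 25}{9} = \frac{1}{3} - \frac{13}{3} = -4$)
$K{\left(W \right)} + g \left(6 \cdot 0 + D{\left(5,-2 \right)}\right) = 5 - 4 \left(6 \cdot 0 + 5\right) = 5 - 4 \left(0 + 5\right) = 5 - 20 = -15$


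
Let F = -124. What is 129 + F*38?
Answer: -4583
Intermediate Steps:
129 + F*38 = 129 - 124*38 = 129 - 4712 = -4583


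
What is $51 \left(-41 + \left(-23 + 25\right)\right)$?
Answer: $-1989$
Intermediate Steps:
$51 \left(-41 + \left(-23 + 25\right)\right) = 51 \left(-41 + 2\right) = 51 \left(-39\right) = -1989$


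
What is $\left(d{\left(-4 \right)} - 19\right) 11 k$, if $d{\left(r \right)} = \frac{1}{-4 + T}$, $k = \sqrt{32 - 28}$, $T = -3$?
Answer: $- \frac{2948}{7} \approx -421.14$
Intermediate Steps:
$k = 2$ ($k = \sqrt{4} = 2$)
$d{\left(r \right)} = - \frac{1}{7}$ ($d{\left(r \right)} = \frac{1}{-4 - 3} = \frac{1}{-7} = - \frac{1}{7}$)
$\left(d{\left(-4 \right)} - 19\right) 11 k = \left(- \frac{1}{7} - 19\right) 11 \cdot 2 = \left(- \frac{134}{7}\right) 11 \cdot 2 = \left(- \frac{1474}{7}\right) 2 = - \frac{2948}{7}$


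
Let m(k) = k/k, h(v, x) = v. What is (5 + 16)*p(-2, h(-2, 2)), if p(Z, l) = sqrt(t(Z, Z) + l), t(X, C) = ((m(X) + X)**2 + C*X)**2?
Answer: 21*sqrt(23) ≈ 100.71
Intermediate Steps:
m(k) = 1
t(X, C) = ((1 + X)**2 + C*X)**2
p(Z, l) = sqrt(l + (Z**2 + (1 + Z)**2)**2) (p(Z, l) = sqrt(((1 + Z)**2 + Z*Z)**2 + l) = sqrt(((1 + Z)**2 + Z**2)**2 + l) = sqrt((Z**2 + (1 + Z)**2)**2 + l) = sqrt(l + (Z**2 + (1 + Z)**2)**2))
(5 + 16)*p(-2, h(-2, 2)) = (5 + 16)*sqrt(-2 + ((-2)**2 + (1 - 2)**2)**2) = 21*sqrt(-2 + (4 + (-1)**2)**2) = 21*sqrt(-2 + (4 + 1)**2) = 21*sqrt(-2 + 5**2) = 21*sqrt(-2 + 25) = 21*sqrt(23)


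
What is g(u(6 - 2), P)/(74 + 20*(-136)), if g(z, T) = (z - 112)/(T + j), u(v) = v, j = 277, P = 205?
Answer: 1/11809 ≈ 8.4681e-5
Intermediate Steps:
g(z, T) = (-112 + z)/(277 + T) (g(z, T) = (z - 112)/(T + 277) = (-112 + z)/(277 + T))
g(u(6 - 2), P)/(74 + 20*(-136)) = ((-112 + (6 - 2))/(277 + 205))/(74 + 20*(-136)) = ((-112 + 4)/482)/(74 - 2720) = ((1/482)*(-108))/(-2646) = -54/241*(-1/2646) = 1/11809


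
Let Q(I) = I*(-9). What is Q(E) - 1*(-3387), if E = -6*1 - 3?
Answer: 3468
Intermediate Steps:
E = -9 (E = -6 - 3 = -9)
Q(I) = -9*I
Q(E) - 1*(-3387) = -9*(-9) - 1*(-3387) = 81 + 3387 = 3468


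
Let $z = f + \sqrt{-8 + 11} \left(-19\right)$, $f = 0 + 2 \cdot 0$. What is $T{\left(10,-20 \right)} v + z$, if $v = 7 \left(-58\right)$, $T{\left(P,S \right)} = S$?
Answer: $8120 - 19 \sqrt{3} \approx 8087.1$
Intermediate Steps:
$v = -406$
$f = 0$ ($f = 0 + 0 = 0$)
$z = - 19 \sqrt{3}$ ($z = 0 + \sqrt{-8 + 11} \left(-19\right) = 0 + \sqrt{3} \left(-19\right) = 0 - 19 \sqrt{3} = - 19 \sqrt{3} \approx -32.909$)
$T{\left(10,-20 \right)} v + z = \left(-20\right) \left(-406\right) - 19 \sqrt{3} = 8120 - 19 \sqrt{3}$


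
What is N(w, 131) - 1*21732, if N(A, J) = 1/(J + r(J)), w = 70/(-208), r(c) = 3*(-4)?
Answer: -2586107/119 ≈ -21732.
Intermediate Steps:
r(c) = -12
w = -35/104 (w = 70*(-1/208) = -35/104 ≈ -0.33654)
N(A, J) = 1/(-12 + J) (N(A, J) = 1/(J - 12) = 1/(-12 + J))
N(w, 131) - 1*21732 = 1/(-12 + 131) - 1*21732 = 1/119 - 21732 = -2586107/119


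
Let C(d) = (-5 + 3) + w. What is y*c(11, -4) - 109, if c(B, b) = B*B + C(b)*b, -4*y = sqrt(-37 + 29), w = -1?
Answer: -109 - 133*I*sqrt(2)/2 ≈ -109.0 - 94.045*I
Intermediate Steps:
y = -I*sqrt(2)/2 (y = -sqrt(-37 + 29)/4 = -I*sqrt(2)/2 ≈ -0.70711*I)
C(d) = -3 (C(d) = (-5 + 3) - 1 = -2 - 1 = -3)
c(B, b) = B**2 - 3*b (c(B, b) = B*B - 3*b = B**2 - 3*b)
y*c(11, -4) - 109 = (-I*sqrt(2)/2)*(11**2 - 3*(-4)) - 109 = (-I*sqrt(2)/2)*(121 + 12) - 109 = -I*sqrt(2)/2*133 - 109 = -133*I*sqrt(2)/2 - 109 = -109 - 133*I*sqrt(2)/2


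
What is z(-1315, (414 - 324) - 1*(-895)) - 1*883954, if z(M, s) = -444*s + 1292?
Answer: -1320002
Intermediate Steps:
z(M, s) = 1292 - 444*s
z(-1315, (414 - 324) - 1*(-895)) - 1*883954 = (1292 - 444*((414 - 324) - 1*(-895))) - 1*883954 = (1292 - 444*(90 + 895)) - 883954 = (1292 - 444*985) - 883954 = (1292 - 437340) - 883954 = -436048 - 883954 = -1320002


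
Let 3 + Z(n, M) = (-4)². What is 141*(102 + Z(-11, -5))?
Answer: 16215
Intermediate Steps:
Z(n, M) = 13 (Z(n, M) = -3 + (-4)² = -3 + 16 = 13)
141*(102 + Z(-11, -5)) = 141*(102 + 13) = 141*115 = 16215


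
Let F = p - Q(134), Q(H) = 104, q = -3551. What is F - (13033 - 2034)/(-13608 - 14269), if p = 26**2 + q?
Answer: -83034584/27877 ≈ -2978.6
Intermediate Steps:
p = -2875 (p = 26**2 - 3551 = 676 - 3551 = -2875)
F = -2979 (F = -2875 - 1*104 = -2875 - 104 = -2979)
F - (13033 - 2034)/(-13608 - 14269) = -2979 - (13033 - 2034)/(-13608 - 14269) = -2979 - 10999/(-27877) = -2979 - 10999*(-1)/27877 = -2979 - 1*(-10999/27877) = -2979 + 10999/27877 = -83034584/27877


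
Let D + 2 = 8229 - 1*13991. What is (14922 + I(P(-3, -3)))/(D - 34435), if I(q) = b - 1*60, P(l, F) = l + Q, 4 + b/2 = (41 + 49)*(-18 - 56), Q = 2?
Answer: -1534/40199 ≈ -0.038160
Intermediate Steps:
b = -13328 (b = -8 + 2*((41 + 49)*(-18 - 56)) = -8 + 2*(90*(-74)) = -8 + 2*(-6660) = -8 - 13320 = -13328)
P(l, F) = 2 + l (P(l, F) = l + 2 = 2 + l)
D = -5764 (D = -2 + (8229 - 1*13991) = -2 + (8229 - 13991) = -2 - 5762 = -5764)
I(q) = -13388 (I(q) = -13328 - 1*60 = -13328 - 60 = -13388)
(14922 + I(P(-3, -3)))/(D - 34435) = (14922 - 13388)/(-5764 - 34435) = 1534/(-40199) = 1534*(-1/40199) = -1534/40199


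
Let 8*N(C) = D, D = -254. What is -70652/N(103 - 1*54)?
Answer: 282608/127 ≈ 2225.3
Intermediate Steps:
N(C) = -127/4 (N(C) = (1/8)*(-254) = -127/4)
-70652/N(103 - 1*54) = -70652/(-127/4) = -70652*(-4/127) = 282608/127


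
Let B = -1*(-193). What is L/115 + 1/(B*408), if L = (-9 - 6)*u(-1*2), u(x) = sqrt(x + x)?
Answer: 1/78744 - 6*I/23 ≈ 1.2699e-5 - 0.26087*I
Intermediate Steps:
B = 193
u(x) = sqrt(2)*sqrt(x) (u(x) = sqrt(2*x) = sqrt(2)*sqrt(x))
L = -30*I (L = (-9 - 6)*(sqrt(2)*sqrt(-1*2)) = -15*sqrt(2)*sqrt(-2) = -15*sqrt(2)*I*sqrt(2) = -30*I ≈ -30.0*I)
L/115 + 1/(B*408) = -30*I/115 + 1/(193*408) = -30*I*(1/115) + (1/193)*(1/408) = -6*I/23 + 1/78744 = 1/78744 - 6*I/23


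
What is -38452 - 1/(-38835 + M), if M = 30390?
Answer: -324727139/8445 ≈ -38452.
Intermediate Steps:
-38452 - 1/(-38835 + M) = -38452 - 1/(-38835 + 30390) = -38452 - 1/(-8445) = -38452 - 1*(-1/8445) = -38452 + 1/8445 = -324727139/8445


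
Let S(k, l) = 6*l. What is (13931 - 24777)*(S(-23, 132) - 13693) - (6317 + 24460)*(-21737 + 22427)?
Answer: 118688116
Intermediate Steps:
(13931 - 24777)*(S(-23, 132) - 13693) - (6317 + 24460)*(-21737 + 22427) = (13931 - 24777)*(6*132 - 13693) - (6317 + 24460)*(-21737 + 22427) = -10846*(792 - 13693) - 30777*690 = -10846*(-12901) - 1*21236130 = 139924246 - 21236130 = 118688116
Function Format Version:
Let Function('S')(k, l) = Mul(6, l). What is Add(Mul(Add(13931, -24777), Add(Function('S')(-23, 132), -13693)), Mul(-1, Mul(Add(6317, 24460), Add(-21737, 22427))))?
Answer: 118688116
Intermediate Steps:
Add(Mul(Add(13931, -24777), Add(Function('S')(-23, 132), -13693)), Mul(-1, Mul(Add(6317, 24460), Add(-21737, 22427)))) = Add(Mul(Add(13931, -24777), Add(Mul(6, 132), -13693)), Mul(-1, Mul(Add(6317, 24460), Add(-21737, 22427)))) = Add(Mul(-10846, Add(792, -13693)), Mul(-1, Mul(30777, 690))) = Add(Mul(-10846, -12901), Mul(-1, 21236130)) = Add(139924246, -21236130) = 118688116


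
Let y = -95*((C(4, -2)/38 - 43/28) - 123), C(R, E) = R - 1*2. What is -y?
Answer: -331125/28 ≈ -11826.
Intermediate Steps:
C(R, E) = -2 + R (C(R, E) = R - 2 = -2 + R)
y = 331125/28 (y = -95*(((-2 + 4)/38 - 43/28) - 123) = -95*((2*(1/38) - 43*1/28) - 123) = -95*((1/19 - 43/28) - 123) = -95*(-789/532 - 123) = -95*(-66225/532) = 331125/28 ≈ 11826.)
-y = -1*331125/28 = -331125/28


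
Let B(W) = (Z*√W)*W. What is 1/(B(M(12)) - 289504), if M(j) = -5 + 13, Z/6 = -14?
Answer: -9047/2619029792 + 21*√2/1309514896 ≈ -3.4317e-6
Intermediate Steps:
Z = -84 (Z = 6*(-14) = -84)
M(j) = 8
B(W) = -84*W^(3/2) (B(W) = (-84*√W)*W = -84*W^(3/2))
1/(B(M(12)) - 289504) = 1/(-1344*√2 - 289504) = 1/(-289504 - 1344*√2)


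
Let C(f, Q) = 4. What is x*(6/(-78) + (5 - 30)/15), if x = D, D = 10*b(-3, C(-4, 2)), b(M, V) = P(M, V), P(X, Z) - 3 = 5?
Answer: -5440/39 ≈ -139.49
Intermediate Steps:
P(X, Z) = 8 (P(X, Z) = 3 + 5 = 8)
b(M, V) = 8
D = 80 (D = 10*8 = 80)
x = 80
x*(6/(-78) + (5 - 30)/15) = 80*(6/(-78) + (5 - 30)/15) = 80*(6*(-1/78) - 25*1/15) = 80*(-1/13 - 5/3) = 80*(-68/39) = -5440/39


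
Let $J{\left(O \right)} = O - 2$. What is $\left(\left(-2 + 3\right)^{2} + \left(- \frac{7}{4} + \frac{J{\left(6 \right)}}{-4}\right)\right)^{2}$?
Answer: $\frac{49}{16} \approx 3.0625$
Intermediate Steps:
$J{\left(O \right)} = -2 + O$
$\left(\left(-2 + 3\right)^{2} + \left(- \frac{7}{4} + \frac{J{\left(6 \right)}}{-4}\right)\right)^{2} = \left(\left(-2 + 3\right)^{2} - \left(\frac{7}{4} - \frac{-2 + 6}{-4}\right)\right)^{2} = \left(1^{2} + \left(\left(-7\right) \frac{1}{4} + 4 \left(- \frac{1}{4}\right)\right)\right)^{2} = \left(1 - \frac{11}{4}\right)^{2} = \left(- \frac{7}{4}\right)^{2} = \frac{49}{16}$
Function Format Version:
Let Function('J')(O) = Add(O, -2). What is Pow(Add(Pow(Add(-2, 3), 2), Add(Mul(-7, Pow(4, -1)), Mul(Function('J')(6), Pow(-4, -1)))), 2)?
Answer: Rational(49, 16) ≈ 3.0625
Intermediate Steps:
Function('J')(O) = Add(-2, O)
Pow(Add(Pow(Add(-2, 3), 2), Add(Mul(-7, Pow(4, -1)), Mul(Function('J')(6), Pow(-4, -1)))), 2) = Pow(Add(Pow(Add(-2, 3), 2), Add(Mul(-7, Pow(4, -1)), Mul(Add(-2, 6), Pow(-4, -1)))), 2) = Pow(Add(Pow(1, 2), Add(Mul(-7, Rational(1, 4)), Mul(4, Rational(-1, 4)))), 2) = Pow(Add(1, Add(Rational(-7, 4), -1)), 2) = Pow(Add(1, Rational(-11, 4)), 2) = Pow(Rational(-7, 4), 2) = Rational(49, 16)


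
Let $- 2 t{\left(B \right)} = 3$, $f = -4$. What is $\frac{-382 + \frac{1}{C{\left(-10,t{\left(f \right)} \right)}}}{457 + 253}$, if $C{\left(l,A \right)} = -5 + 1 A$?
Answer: $- \frac{2484}{4615} \approx -0.53825$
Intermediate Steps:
$t{\left(B \right)} = - \frac{3}{2}$ ($t{\left(B \right)} = \left(- \frac{1}{2}\right) 3 = - \frac{3}{2}$)
$C{\left(l,A \right)} = -5 + A$
$\frac{-382 + \frac{1}{C{\left(-10,t{\left(f \right)} \right)}}}{457 + 253} = \frac{-382 + \frac{1}{-5 - \frac{3}{2}}}{457 + 253} = \frac{-382 + \frac{1}{- \frac{13}{2}}}{710} = \left(-382 - \frac{2}{13}\right) \frac{1}{710} = \left(- \frac{4968}{13}\right) \frac{1}{710} = - \frac{2484}{4615}$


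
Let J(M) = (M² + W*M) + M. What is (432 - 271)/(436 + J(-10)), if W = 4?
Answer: 161/486 ≈ 0.33128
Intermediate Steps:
J(M) = M² + 5*M (J(M) = (M² + 4*M) + M = M² + 5*M)
(432 - 271)/(436 + J(-10)) = (432 - 271)/(436 - 10*(5 - 10)) = 161/(436 - 10*(-5)) = 161/(436 + 50) = 161/486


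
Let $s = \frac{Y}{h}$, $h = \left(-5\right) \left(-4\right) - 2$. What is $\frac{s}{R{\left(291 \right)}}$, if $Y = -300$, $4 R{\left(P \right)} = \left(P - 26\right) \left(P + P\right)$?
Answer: $- \frac{20}{46269} \approx -0.00043225$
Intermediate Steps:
$R{\left(P \right)} = \frac{P \left(-26 + P\right)}{2}$ ($R{\left(P \right)} = \frac{\left(P - 26\right) \left(P + P\right)}{4} = \frac{\left(-26 + P\right) 2 P}{4} = \frac{2 P \left(-26 + P\right)}{4} = \frac{P \left(-26 + P\right)}{2}$)
$h = 18$ ($h = 20 - 2 = 18$)
$s = - \frac{50}{3}$ ($s = - \frac{300}{18} = \left(-300\right) \frac{1}{18} = - \frac{50}{3} \approx -16.667$)
$\frac{s}{R{\left(291 \right)}} = - \frac{50}{3 \cdot \frac{1}{2} \cdot 291 \left(-26 + 291\right)} = - \frac{50}{3 \cdot \frac{1}{2} \cdot 291 \cdot 265} = - \frac{50}{3 \cdot \frac{77115}{2}} = \left(- \frac{50}{3}\right) \frac{2}{77115} = - \frac{20}{46269}$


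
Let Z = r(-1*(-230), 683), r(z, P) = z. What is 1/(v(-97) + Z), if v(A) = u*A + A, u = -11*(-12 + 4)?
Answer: -1/8403 ≈ -0.00011901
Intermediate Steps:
u = 88 (u = -11*(-8) = 88)
v(A) = 89*A (v(A) = 88*A + A = 89*A)
Z = 230 (Z = -1*(-230) = 230)
1/(v(-97) + Z) = 1/(89*(-97) + 230) = 1/(-8633 + 230) = 1/(-8403) = -1/8403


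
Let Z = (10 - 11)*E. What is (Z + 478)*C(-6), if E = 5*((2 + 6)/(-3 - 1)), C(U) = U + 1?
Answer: -2440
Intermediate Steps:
C(U) = 1 + U
E = -10 (E = 5*(8/(-4)) = 5*(8*(-¼)) = 5*(-2) = -10)
Z = 10 (Z = (10 - 11)*(-10) = -1*(-10) = 10)
(Z + 478)*C(-6) = (10 + 478)*(1 - 6) = 488*(-5) = -2440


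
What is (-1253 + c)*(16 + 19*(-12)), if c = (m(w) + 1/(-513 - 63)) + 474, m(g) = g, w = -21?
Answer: 24422453/144 ≈ 1.6960e+5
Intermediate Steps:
c = 260927/576 (c = (-21 + 1/(-513 - 63)) + 474 = (-21 + 1/(-576)) + 474 = (-21 - 1/576) + 474 = -12097/576 + 474 = 260927/576 ≈ 453.00)
(-1253 + c)*(16 + 19*(-12)) = (-1253 + 260927/576)*(16 + 19*(-12)) = -460801*(16 - 228)/576 = -460801/576*(-212) = 24422453/144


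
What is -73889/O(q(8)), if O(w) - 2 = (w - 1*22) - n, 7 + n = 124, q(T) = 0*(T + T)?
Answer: 73889/137 ≈ 539.34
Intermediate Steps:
q(T) = 0 (q(T) = 0*(2*T) = 0)
n = 117 (n = -7 + 124 = 117)
O(w) = -137 + w (O(w) = 2 + ((w - 1*22) - 1*117) = 2 + ((w - 22) - 117) = 2 + ((-22 + w) - 117) = 2 + (-139 + w) = -137 + w)
-73889/O(q(8)) = -73889/(-137 + 0) = -73889/(-137) = -73889*(-1/137) = 73889/137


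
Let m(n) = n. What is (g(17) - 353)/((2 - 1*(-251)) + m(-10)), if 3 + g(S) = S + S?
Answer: -322/243 ≈ -1.3251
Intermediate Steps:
g(S) = -3 + 2*S (g(S) = -3 + (S + S) = -3 + 2*S)
(g(17) - 353)/((2 - 1*(-251)) + m(-10)) = ((-3 + 2*17) - 353)/((2 - 1*(-251)) - 10) = ((-3 + 34) - 353)/((2 + 251) - 10) = (31 - 353)/(253 - 10) = -322/243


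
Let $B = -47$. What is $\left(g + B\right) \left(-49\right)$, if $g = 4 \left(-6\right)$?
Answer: $3479$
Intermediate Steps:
$g = -24$
$\left(g + B\right) \left(-49\right) = \left(-24 - 47\right) \left(-49\right) = \left(-71\right) \left(-49\right) = 3479$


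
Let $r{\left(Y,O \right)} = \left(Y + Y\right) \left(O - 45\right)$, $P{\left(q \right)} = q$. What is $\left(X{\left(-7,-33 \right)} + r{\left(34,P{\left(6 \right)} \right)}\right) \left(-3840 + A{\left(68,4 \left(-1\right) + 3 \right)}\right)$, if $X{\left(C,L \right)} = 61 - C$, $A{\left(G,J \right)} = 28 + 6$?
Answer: $9834704$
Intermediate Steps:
$A{\left(G,J \right)} = 34$
$r{\left(Y,O \right)} = 2 Y \left(-45 + O\right)$
$\left(X{\left(-7,-33 \right)} + r{\left(34,P{\left(6 \right)} \right)}\right) \left(-3840 + A{\left(68,4 \left(-1\right) + 3 \right)}\right) = \left(\left(61 - -7\right) + 2 \cdot 34 \left(-45 + 6\right)\right) \left(-3840 + 34\right) = \left(\left(61 + 7\right) + 2 \cdot 34 \left(-39\right)\right) \left(-3806\right) = \left(68 - 2652\right) \left(-3806\right) = \left(-2584\right) \left(-3806\right) = 9834704$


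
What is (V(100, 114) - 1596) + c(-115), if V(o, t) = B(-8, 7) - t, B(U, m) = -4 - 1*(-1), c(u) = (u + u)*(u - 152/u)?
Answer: 24433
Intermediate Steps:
c(u) = 2*u*(u - 152/u) (c(u) = (2*u)*(u - 152/u) = 2*u*(u - 152/u))
B(U, m) = -3 (B(U, m) = -4 + 1 = -3)
V(o, t) = -3 - t
(V(100, 114) - 1596) + c(-115) = ((-3 - 1*114) - 1596) + (-304 + 2*(-115)²) = ((-3 - 114) - 1596) + (-304 + 2*13225) = (-117 - 1596) + (-304 + 26450) = -1713 + 26146 = 24433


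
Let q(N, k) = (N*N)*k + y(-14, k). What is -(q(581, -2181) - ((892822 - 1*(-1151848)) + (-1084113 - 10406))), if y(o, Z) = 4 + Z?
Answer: 737172869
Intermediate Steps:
q(N, k) = 4 + k + k*N**2 (q(N, k) = (N*N)*k + (4 + k) = N**2*k + (4 + k) = k*N**2 + (4 + k) = 4 + k + k*N**2)
-(q(581, -2181) - ((892822 - 1*(-1151848)) + (-1084113 - 10406))) = -((4 - 2181 - 2181*581**2) - ((892822 - 1*(-1151848)) + (-1084113 - 10406))) = -((4 - 2181 - 2181*337561) - ((892822 + 1151848) - 1094519)) = -((4 - 2181 - 736220541) - (2044670 - 1094519)) = -(-736222718 - 1*950151) = -(-736222718 - 950151) = -1*(-737172869) = 737172869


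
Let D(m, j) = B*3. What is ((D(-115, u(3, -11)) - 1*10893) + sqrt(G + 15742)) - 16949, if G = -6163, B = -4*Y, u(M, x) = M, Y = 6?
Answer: -27914 + sqrt(9579) ≈ -27816.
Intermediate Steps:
B = -24 (B = -4*6 = -24)
D(m, j) = -72 (D(m, j) = -24*3 = -72)
((D(-115, u(3, -11)) - 1*10893) + sqrt(G + 15742)) - 16949 = ((-72 - 1*10893) + sqrt(-6163 + 15742)) - 16949 = ((-72 - 10893) + sqrt(9579)) - 16949 = (-10965 + sqrt(9579)) - 16949 = -27914 + sqrt(9579)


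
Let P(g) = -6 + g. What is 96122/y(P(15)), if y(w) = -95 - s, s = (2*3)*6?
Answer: -96122/131 ≈ -733.76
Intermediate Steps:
s = 36 (s = 6*6 = 36)
y(w) = -131 (y(w) = -95 - 1*36 = -95 - 36 = -131)
96122/y(P(15)) = 96122/(-131) = 96122*(-1/131) = -96122/131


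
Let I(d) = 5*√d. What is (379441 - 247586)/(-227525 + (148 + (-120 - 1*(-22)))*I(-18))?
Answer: -240002471/414150005 - 158226*I*√2/82830001 ≈ -0.57951 - 0.0027015*I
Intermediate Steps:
(379441 - 247586)/(-227525 + (148 + (-120 - 1*(-22)))*I(-18)) = (379441 - 247586)/(-227525 + (148 + (-120 - 1*(-22)))*(5*√(-18))) = 131855/(-227525 + (148 + (-120 + 22))*(5*(3*I*√2))) = 131855/(-227525 + (148 - 98)*(15*I*√2)) = 131855/(-227525 + 50*(15*I*√2)) = 131855/(-227525 + 750*I*√2)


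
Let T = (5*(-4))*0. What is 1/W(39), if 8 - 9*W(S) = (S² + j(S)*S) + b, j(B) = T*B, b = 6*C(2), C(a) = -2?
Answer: -9/1501 ≈ -0.0059960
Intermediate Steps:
T = 0 (T = -20*0 = 0)
b = -12 (b = 6*(-2) = -12)
j(B) = 0 (j(B) = 0*B = 0)
W(S) = 20/9 - S²/9 (W(S) = 8/9 - ((S² + 0*S) - 12)/9 = 8/9 - ((S² + 0) - 12)/9 = 8/9 - (S² - 12)/9 = 8/9 - (-12 + S²)/9 = 8/9 + (4/3 - S²/9) = 20/9 - S²/9)
1/W(39) = 1/(20/9 - ⅑*39²) = 1/(20/9 - ⅑*1521) = 1/(20/9 - 169) = 1/(-1501/9) = -9/1501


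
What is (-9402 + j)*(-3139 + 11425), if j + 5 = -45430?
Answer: -454379382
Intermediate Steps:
j = -45435 (j = -5 - 45430 = -45435)
(-9402 + j)*(-3139 + 11425) = (-9402 - 45435)*(-3139 + 11425) = -54837*8286 = -454379382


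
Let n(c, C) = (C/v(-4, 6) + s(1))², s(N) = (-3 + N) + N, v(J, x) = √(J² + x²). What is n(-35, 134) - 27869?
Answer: -27869 + (67 - √13)²/13 ≈ -27560.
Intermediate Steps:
s(N) = -3 + 2*N
n(c, C) = (-1 + C*√13/26)² (n(c, C) = (C/(√((-4)² + 6²)) + (-3 + 2*1))² = (C/(√(16 + 36)) + (-3 + 2))² = (C/(√52) - 1)² = (C/((2*√13)) - 1)² = (C*(√13/26) - 1)² = (C*√13/26 - 1)² = (-1 + C*√13/26)²)
n(-35, 134) - 27869 = (134 - 2*√13)²/52 - 27869 = -27869 + (134 - 2*√13)²/52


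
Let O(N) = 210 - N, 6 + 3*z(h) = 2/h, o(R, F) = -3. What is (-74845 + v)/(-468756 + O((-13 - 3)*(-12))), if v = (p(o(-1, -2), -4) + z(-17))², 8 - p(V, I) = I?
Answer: 194413781/1219187538 ≈ 0.15946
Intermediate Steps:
p(V, I) = 8 - I
z(h) = -2 + 2/(3*h) (z(h) = -2 + (2/h)/3 = -2 + 2/(3*h))
v = 258064/2601 (v = ((8 - 1*(-4)) + (-2 + (⅔)/(-17)))² = ((8 + 4) + (-2 + (⅔)*(-1/17)))² = (12 + (-2 - 2/51))² = (12 - 104/51)² = (508/51)² = 258064/2601 ≈ 99.217)
(-74845 + v)/(-468756 + O((-13 - 3)*(-12))) = (-74845 + 258064/2601)/(-468756 + (210 - (-13 - 3)*(-12))) = -194413781/(2601*(-468756 + (210 - (-16)*(-12)))) = -194413781/(2601*(-468756 + (210 - 1*192))) = -194413781/(2601*(-468756 + (210 - 192))) = -194413781/(2601*(-468756 + 18)) = -194413781/2601/(-468738) = -194413781/2601*(-1/468738) = 194413781/1219187538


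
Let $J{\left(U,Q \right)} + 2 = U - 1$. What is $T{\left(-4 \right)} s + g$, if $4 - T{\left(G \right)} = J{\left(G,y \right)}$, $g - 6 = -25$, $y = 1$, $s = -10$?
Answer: $-129$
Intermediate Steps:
$g = -19$ ($g = 6 - 25 = -19$)
$J{\left(U,Q \right)} = -3 + U$ ($J{\left(U,Q \right)} = -2 + \left(U - 1\right) = -2 + \left(-1 + U\right) = -3 + U$)
$T{\left(G \right)} = 7 - G$ ($T{\left(G \right)} = 4 - \left(-3 + G\right) = 7 - G$)
$T{\left(-4 \right)} s + g = \left(7 - -4\right) \left(-10\right) - 19 = \left(7 + 4\right) \left(-10\right) - 19 = 11 \left(-10\right) - 19 = -110 - 19 = -129$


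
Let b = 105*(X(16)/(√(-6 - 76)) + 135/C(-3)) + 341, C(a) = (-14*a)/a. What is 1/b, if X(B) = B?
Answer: -110126/79594409 + 3360*I*√82/79594409 ≈ -0.0013836 + 0.00038226*I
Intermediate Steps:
C(a) = -14
b = -1343/2 - 840*I*√82/41 (b = 105*(16/(√(-6 - 76)) + 135/(-14)) + 341 = 105*(16/(√(-82)) + 135*(-1/14)) + 341 = 105*(16/((I*√82)) - 135/14) + 341 = 105*(16*(-I*√82/82) - 135/14) + 341 = 105*(-8*I*√82/41 - 135/14) + 341 = 105*(-135/14 - 8*I*√82/41) + 341 = (-2025/2 - 840*I*√82/41) + 341 = -1343/2 - 840*I*√82/41 ≈ -671.5 - 185.52*I)
1/b = 1/(-1343/2 - 840*I*√82/41)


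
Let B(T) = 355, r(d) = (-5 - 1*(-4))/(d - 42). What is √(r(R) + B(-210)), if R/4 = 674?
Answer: √2500516526/2654 ≈ 18.841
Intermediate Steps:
R = 2696 (R = 4*674 = 2696)
r(d) = -1/(-42 + d) (r(d) = (-5 + 4)/(-42 + d) = -1/(-42 + d))
√(r(R) + B(-210)) = √(-1/(-42 + 2696) + 355) = √(-1/2654 + 355) = √(942169/2654) = √2500516526/2654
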